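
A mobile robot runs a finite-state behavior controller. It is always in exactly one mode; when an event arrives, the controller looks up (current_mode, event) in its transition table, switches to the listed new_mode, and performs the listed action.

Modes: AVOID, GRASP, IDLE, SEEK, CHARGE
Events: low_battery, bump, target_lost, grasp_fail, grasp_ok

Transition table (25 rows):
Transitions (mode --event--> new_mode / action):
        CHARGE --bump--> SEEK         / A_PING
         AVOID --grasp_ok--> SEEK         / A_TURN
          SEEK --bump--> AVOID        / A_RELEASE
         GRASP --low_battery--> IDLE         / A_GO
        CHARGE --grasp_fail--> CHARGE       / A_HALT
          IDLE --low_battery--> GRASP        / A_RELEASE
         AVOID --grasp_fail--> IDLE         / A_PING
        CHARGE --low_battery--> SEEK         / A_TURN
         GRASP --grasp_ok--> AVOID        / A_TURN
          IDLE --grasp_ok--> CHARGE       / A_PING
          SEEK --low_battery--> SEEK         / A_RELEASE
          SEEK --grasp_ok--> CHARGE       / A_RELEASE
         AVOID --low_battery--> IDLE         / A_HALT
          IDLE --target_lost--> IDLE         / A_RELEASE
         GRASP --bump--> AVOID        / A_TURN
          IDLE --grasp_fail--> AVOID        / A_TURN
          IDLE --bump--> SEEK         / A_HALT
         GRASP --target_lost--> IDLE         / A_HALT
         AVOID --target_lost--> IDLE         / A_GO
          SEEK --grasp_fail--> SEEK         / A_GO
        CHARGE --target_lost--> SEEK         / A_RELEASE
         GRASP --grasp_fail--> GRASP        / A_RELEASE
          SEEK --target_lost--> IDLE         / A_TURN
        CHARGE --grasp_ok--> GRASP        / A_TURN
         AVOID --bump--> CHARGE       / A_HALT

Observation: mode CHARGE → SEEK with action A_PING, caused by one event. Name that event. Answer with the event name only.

try low_battery: (CHARGE, low_battery) → (SEEK, A_TURN)
try bump: (CHARGE, bump) → (SEEK, A_PING)  ← matches
try target_lost: (CHARGE, target_lost) → (SEEK, A_RELEASE)
try grasp_fail: (CHARGE, grasp_fail) → (CHARGE, A_HALT)
try grasp_ok: (CHARGE, grasp_ok) → (GRASP, A_TURN)

bump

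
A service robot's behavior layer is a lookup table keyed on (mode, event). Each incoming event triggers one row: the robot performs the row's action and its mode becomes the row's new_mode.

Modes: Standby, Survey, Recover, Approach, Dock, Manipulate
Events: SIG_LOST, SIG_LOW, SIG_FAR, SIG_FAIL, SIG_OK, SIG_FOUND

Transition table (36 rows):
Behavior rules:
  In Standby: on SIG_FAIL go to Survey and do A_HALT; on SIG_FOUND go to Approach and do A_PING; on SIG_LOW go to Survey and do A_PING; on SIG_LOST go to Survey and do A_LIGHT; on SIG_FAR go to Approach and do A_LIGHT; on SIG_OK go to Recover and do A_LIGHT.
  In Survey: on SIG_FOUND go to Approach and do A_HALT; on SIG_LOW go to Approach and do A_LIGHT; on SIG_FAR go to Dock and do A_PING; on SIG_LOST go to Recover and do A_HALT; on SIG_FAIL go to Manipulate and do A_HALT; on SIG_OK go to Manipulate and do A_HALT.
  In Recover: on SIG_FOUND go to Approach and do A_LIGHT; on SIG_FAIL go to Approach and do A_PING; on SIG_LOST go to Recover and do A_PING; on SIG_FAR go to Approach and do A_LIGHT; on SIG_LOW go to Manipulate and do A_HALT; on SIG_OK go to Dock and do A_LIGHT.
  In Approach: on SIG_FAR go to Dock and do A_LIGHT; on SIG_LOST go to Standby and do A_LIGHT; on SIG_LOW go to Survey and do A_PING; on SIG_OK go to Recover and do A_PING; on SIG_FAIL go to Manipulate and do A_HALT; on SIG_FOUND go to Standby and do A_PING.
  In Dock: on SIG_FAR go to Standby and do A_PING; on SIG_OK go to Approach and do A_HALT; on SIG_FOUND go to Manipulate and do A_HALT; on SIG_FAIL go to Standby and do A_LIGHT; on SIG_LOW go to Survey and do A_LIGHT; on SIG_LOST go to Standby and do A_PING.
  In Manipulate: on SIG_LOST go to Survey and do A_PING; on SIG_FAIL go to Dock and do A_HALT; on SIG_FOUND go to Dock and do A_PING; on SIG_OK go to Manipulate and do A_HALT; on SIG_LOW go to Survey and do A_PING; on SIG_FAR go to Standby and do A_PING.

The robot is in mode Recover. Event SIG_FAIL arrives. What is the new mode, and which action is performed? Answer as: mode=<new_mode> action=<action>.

mode=Approach action=A_PING

current mode = Recover; filter table to that mode:
  (Recover, SIG_FOUND) → (Approach, A_LIGHT)
  (Recover, SIG_FAIL) → (Approach, A_PING)  ← event matches
  (Recover, SIG_LOST) → (Recover, A_PING)
  (Recover, SIG_FAR) → (Approach, A_LIGHT)
  (Recover, SIG_LOW) → (Manipulate, A_HALT)
  (Recover, SIG_OK) → (Dock, A_LIGHT)
event = SIG_FAIL selects (Approach, A_PING)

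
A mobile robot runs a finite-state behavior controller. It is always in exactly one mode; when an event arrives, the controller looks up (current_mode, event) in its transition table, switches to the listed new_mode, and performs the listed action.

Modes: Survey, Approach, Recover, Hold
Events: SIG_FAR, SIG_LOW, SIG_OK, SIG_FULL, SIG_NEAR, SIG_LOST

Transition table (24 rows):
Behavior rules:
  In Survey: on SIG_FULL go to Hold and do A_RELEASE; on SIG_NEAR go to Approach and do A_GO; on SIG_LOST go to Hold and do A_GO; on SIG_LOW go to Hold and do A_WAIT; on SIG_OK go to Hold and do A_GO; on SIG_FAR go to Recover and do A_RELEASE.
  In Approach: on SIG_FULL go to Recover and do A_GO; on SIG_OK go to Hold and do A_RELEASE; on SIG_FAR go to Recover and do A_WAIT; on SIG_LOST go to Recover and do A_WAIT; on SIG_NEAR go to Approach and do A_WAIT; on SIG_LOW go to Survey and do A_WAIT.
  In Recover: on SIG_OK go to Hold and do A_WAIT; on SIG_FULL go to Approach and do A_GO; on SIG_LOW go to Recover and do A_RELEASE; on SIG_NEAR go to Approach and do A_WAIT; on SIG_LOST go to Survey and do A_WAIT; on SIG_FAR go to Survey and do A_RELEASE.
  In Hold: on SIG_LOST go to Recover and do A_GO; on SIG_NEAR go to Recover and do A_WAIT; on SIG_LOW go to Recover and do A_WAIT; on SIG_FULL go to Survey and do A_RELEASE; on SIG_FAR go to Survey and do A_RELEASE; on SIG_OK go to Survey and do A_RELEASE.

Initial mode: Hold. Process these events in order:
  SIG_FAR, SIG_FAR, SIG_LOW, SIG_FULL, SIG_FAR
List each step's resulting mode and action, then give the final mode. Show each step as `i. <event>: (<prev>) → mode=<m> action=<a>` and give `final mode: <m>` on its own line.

final mode: Recover

1. SIG_FAR: (Hold) → mode=Survey action=A_RELEASE
2. SIG_FAR: (Survey) → mode=Recover action=A_RELEASE
3. SIG_LOW: (Recover) → mode=Recover action=A_RELEASE
4. SIG_FULL: (Recover) → mode=Approach action=A_GO
5. SIG_FAR: (Approach) → mode=Recover action=A_WAIT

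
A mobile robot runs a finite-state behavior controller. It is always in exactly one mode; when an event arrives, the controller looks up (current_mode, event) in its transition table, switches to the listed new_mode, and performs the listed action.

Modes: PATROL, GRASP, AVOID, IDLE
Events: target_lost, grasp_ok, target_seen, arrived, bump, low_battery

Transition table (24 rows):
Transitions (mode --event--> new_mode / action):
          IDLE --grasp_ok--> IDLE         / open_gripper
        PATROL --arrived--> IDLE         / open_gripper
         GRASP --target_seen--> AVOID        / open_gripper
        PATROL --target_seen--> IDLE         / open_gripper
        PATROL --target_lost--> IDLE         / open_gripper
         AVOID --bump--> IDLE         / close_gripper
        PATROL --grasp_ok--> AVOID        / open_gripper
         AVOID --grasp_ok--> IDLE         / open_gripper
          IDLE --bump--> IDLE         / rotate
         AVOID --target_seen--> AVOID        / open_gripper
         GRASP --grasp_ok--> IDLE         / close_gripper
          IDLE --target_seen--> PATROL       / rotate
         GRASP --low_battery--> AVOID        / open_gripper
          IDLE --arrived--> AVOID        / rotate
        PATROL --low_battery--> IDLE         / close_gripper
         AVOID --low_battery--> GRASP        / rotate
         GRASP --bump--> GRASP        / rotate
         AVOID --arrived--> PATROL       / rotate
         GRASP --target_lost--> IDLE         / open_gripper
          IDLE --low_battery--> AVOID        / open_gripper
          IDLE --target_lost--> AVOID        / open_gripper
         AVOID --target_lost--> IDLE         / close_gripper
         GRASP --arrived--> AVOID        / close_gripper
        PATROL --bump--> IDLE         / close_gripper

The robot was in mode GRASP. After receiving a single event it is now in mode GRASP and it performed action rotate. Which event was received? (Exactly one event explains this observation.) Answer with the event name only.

try target_lost: (GRASP, target_lost) → (IDLE, open_gripper)
try grasp_ok: (GRASP, grasp_ok) → (IDLE, close_gripper)
try target_seen: (GRASP, target_seen) → (AVOID, open_gripper)
try arrived: (GRASP, arrived) → (AVOID, close_gripper)
try bump: (GRASP, bump) → (GRASP, rotate)  ← matches
try low_battery: (GRASP, low_battery) → (AVOID, open_gripper)

bump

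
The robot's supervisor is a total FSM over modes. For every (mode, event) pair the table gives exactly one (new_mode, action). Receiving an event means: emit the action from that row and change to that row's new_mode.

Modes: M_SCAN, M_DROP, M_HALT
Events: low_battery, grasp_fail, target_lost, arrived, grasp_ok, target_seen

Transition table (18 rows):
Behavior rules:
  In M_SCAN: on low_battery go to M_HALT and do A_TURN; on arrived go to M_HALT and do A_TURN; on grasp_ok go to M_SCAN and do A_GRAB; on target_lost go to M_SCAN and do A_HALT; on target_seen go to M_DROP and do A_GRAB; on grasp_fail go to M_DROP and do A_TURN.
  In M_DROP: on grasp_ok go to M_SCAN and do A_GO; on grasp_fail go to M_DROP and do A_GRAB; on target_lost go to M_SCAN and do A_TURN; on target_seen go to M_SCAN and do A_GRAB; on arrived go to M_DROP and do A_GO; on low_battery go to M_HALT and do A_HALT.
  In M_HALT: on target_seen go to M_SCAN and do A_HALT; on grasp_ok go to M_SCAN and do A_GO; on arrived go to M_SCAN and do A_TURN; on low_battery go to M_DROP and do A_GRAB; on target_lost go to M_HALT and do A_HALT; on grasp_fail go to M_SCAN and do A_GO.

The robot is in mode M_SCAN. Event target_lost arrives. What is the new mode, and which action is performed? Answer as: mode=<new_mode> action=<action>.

mode=M_SCAN action=A_HALT

current mode = M_SCAN; filter table to that mode:
  (M_SCAN, low_battery) → (M_HALT, A_TURN)
  (M_SCAN, arrived) → (M_HALT, A_TURN)
  (M_SCAN, grasp_ok) → (M_SCAN, A_GRAB)
  (M_SCAN, target_lost) → (M_SCAN, A_HALT)  ← event matches
  (M_SCAN, target_seen) → (M_DROP, A_GRAB)
  (M_SCAN, grasp_fail) → (M_DROP, A_TURN)
event = target_lost selects (M_SCAN, A_HALT)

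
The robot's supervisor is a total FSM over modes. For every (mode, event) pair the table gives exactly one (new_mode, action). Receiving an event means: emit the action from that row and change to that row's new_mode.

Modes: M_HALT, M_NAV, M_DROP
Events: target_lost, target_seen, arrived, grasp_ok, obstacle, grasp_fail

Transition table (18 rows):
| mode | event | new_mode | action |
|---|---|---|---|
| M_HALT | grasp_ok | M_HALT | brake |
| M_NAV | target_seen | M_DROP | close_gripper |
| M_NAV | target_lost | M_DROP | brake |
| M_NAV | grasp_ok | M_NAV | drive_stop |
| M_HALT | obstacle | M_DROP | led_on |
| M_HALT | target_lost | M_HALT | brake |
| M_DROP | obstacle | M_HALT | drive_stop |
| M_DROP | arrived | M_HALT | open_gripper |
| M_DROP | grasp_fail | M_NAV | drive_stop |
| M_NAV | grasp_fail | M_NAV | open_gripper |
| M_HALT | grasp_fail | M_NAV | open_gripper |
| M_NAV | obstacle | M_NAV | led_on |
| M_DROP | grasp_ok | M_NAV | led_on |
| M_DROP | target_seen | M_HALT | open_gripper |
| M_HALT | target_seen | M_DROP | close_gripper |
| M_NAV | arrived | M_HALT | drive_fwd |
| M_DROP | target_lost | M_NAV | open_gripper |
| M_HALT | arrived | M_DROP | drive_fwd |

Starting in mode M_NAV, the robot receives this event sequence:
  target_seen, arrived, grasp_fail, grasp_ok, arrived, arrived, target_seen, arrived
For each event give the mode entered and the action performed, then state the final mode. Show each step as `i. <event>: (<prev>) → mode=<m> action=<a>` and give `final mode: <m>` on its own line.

1. target_seen: (M_NAV) → mode=M_DROP action=close_gripper
2. arrived: (M_DROP) → mode=M_HALT action=open_gripper
3. grasp_fail: (M_HALT) → mode=M_NAV action=open_gripper
4. grasp_ok: (M_NAV) → mode=M_NAV action=drive_stop
5. arrived: (M_NAV) → mode=M_HALT action=drive_fwd
6. arrived: (M_HALT) → mode=M_DROP action=drive_fwd
7. target_seen: (M_DROP) → mode=M_HALT action=open_gripper
8. arrived: (M_HALT) → mode=M_DROP action=drive_fwd

final mode: M_DROP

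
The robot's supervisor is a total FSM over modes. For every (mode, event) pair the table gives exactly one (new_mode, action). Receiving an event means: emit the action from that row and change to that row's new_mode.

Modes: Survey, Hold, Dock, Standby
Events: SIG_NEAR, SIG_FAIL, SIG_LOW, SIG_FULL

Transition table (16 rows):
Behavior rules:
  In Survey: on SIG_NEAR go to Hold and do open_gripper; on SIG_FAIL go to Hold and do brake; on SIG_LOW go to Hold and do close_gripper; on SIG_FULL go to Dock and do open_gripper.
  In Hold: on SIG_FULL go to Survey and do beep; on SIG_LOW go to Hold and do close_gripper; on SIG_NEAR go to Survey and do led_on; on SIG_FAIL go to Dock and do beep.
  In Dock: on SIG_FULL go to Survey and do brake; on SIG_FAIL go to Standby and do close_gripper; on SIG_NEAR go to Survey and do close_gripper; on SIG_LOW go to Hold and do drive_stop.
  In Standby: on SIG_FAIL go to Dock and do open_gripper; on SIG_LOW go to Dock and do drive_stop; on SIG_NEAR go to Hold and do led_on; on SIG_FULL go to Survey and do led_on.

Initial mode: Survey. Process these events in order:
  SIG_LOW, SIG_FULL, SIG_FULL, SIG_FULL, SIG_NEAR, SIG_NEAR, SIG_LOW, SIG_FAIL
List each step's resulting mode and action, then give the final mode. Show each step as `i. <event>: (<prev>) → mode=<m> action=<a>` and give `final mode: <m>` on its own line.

final mode: Dock

1. SIG_LOW: (Survey) → mode=Hold action=close_gripper
2. SIG_FULL: (Hold) → mode=Survey action=beep
3. SIG_FULL: (Survey) → mode=Dock action=open_gripper
4. SIG_FULL: (Dock) → mode=Survey action=brake
5. SIG_NEAR: (Survey) → mode=Hold action=open_gripper
6. SIG_NEAR: (Hold) → mode=Survey action=led_on
7. SIG_LOW: (Survey) → mode=Hold action=close_gripper
8. SIG_FAIL: (Hold) → mode=Dock action=beep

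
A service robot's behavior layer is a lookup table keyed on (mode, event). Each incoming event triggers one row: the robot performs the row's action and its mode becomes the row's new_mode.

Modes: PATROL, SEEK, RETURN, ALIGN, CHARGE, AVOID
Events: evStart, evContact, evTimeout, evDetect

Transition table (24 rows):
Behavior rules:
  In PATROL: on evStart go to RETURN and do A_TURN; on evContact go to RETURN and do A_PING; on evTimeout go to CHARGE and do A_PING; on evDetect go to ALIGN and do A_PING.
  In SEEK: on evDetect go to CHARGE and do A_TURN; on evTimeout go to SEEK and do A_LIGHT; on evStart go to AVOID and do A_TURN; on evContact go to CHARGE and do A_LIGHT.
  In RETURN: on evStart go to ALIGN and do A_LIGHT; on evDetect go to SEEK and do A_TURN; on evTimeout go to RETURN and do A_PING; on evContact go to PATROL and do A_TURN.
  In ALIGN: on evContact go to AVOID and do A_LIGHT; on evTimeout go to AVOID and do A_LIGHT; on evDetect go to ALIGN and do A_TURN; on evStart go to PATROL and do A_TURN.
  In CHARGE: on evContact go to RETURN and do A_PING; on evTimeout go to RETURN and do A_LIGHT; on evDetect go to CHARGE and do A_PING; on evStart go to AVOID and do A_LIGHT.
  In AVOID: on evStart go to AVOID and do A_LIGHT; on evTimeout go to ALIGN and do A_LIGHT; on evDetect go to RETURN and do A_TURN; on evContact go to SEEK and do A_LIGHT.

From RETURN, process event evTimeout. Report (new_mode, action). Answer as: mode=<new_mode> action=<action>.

mode=RETURN action=A_PING

current mode = RETURN; filter table to that mode:
  (RETURN, evStart) → (ALIGN, A_LIGHT)
  (RETURN, evDetect) → (SEEK, A_TURN)
  (RETURN, evTimeout) → (RETURN, A_PING)  ← event matches
  (RETURN, evContact) → (PATROL, A_TURN)
event = evTimeout selects (RETURN, A_PING)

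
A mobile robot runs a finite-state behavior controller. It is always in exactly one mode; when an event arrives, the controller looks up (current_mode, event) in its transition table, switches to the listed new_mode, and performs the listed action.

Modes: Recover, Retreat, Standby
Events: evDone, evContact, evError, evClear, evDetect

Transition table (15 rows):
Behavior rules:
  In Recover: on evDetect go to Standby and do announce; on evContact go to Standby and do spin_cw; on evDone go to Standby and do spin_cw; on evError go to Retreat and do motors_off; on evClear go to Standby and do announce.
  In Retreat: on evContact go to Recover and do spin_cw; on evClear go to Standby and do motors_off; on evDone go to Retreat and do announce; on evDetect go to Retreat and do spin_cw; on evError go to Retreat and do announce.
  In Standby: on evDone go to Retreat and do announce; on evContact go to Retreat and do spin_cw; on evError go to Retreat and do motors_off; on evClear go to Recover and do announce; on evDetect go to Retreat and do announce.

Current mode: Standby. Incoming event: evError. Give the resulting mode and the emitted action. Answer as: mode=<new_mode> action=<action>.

current mode = Standby; filter table to that mode:
  (Standby, evDone) → (Retreat, announce)
  (Standby, evContact) → (Retreat, spin_cw)
  (Standby, evError) → (Retreat, motors_off)  ← event matches
  (Standby, evClear) → (Recover, announce)
  (Standby, evDetect) → (Retreat, announce)
event = evError selects (Retreat, motors_off)

mode=Retreat action=motors_off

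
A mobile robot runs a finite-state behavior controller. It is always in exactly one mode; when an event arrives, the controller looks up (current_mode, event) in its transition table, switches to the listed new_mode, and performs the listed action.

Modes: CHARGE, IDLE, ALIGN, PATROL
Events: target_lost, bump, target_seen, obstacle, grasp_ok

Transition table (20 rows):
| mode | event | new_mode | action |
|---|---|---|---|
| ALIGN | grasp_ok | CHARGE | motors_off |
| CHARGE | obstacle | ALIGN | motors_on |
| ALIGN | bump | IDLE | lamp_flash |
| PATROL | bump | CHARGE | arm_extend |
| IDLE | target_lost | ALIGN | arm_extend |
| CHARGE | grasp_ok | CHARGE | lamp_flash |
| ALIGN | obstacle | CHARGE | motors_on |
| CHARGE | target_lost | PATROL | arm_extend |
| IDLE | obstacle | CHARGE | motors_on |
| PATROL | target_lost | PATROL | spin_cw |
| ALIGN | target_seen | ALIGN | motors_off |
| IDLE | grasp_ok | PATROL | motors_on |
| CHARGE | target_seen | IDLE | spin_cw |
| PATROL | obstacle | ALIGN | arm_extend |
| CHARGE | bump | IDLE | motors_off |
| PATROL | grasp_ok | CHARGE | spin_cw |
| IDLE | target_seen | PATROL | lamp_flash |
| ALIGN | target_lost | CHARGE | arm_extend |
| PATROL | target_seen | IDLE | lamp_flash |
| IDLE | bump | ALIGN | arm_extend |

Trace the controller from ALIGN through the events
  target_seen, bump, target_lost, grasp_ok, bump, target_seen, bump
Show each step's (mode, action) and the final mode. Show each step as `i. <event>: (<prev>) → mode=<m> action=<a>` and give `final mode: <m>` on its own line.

1. target_seen: (ALIGN) → mode=ALIGN action=motors_off
2. bump: (ALIGN) → mode=IDLE action=lamp_flash
3. target_lost: (IDLE) → mode=ALIGN action=arm_extend
4. grasp_ok: (ALIGN) → mode=CHARGE action=motors_off
5. bump: (CHARGE) → mode=IDLE action=motors_off
6. target_seen: (IDLE) → mode=PATROL action=lamp_flash
7. bump: (PATROL) → mode=CHARGE action=arm_extend

final mode: CHARGE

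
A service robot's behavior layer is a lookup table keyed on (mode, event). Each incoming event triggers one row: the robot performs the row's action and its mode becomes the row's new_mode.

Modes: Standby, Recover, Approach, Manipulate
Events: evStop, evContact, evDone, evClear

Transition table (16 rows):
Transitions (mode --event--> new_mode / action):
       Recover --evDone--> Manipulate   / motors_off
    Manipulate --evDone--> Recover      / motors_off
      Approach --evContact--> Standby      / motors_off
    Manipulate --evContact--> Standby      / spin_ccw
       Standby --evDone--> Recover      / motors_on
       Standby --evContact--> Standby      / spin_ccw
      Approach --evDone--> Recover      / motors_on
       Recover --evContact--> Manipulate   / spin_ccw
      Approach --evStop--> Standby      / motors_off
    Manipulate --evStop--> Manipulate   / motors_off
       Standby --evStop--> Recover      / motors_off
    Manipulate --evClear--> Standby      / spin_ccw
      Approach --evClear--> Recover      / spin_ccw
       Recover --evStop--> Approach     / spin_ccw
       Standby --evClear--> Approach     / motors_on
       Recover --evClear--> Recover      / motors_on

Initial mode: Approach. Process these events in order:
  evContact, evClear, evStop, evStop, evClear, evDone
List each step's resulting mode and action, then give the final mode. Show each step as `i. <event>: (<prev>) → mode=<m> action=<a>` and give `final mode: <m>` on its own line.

1. evContact: (Approach) → mode=Standby action=motors_off
2. evClear: (Standby) → mode=Approach action=motors_on
3. evStop: (Approach) → mode=Standby action=motors_off
4. evStop: (Standby) → mode=Recover action=motors_off
5. evClear: (Recover) → mode=Recover action=motors_on
6. evDone: (Recover) → mode=Manipulate action=motors_off

final mode: Manipulate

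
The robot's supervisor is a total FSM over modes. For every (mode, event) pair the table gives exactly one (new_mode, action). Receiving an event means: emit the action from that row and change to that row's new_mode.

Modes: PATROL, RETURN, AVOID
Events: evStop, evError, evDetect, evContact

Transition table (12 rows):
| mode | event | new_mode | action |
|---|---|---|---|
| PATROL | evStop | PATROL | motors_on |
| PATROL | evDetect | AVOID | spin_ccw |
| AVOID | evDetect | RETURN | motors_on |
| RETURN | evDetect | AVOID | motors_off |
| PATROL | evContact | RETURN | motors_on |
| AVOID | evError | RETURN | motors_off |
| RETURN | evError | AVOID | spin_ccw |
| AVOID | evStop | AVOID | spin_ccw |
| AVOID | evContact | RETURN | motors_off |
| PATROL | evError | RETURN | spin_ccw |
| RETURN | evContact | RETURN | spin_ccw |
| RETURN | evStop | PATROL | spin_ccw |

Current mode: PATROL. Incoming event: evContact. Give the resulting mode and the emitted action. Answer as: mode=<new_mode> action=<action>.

current mode = PATROL; filter table to that mode:
  (PATROL, evStop) → (PATROL, motors_on)
  (PATROL, evDetect) → (AVOID, spin_ccw)
  (PATROL, evContact) → (RETURN, motors_on)  ← event matches
  (PATROL, evError) → (RETURN, spin_ccw)
event = evContact selects (RETURN, motors_on)

mode=RETURN action=motors_on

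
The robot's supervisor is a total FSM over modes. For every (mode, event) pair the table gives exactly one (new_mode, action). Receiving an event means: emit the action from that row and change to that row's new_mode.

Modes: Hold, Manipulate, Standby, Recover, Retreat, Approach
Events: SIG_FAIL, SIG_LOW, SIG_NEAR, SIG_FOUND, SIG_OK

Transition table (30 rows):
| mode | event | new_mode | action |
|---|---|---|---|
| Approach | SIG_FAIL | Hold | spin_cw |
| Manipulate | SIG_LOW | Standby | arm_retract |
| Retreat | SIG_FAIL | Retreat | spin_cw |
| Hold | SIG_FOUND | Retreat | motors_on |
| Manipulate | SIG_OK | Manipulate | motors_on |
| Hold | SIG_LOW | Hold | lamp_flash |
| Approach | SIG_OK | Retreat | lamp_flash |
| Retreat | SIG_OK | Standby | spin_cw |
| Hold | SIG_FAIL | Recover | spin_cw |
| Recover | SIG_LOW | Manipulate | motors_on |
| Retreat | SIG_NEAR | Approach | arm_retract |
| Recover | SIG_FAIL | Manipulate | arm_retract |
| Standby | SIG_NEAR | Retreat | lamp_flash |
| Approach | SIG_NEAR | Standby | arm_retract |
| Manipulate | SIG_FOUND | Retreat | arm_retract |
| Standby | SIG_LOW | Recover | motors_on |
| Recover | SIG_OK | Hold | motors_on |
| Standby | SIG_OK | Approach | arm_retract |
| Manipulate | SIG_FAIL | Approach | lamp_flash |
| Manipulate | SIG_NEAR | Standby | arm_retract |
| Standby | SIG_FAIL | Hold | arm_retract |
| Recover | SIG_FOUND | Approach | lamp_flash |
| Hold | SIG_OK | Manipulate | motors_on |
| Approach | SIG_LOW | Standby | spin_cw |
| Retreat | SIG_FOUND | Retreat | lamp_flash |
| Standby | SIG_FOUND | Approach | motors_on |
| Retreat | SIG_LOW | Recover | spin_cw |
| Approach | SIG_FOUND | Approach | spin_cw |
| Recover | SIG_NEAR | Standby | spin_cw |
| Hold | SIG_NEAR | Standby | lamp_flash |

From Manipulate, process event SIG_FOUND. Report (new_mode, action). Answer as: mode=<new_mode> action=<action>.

current mode = Manipulate; filter table to that mode:
  (Manipulate, SIG_LOW) → (Standby, arm_retract)
  (Manipulate, SIG_OK) → (Manipulate, motors_on)
  (Manipulate, SIG_FOUND) → (Retreat, arm_retract)  ← event matches
  (Manipulate, SIG_FAIL) → (Approach, lamp_flash)
  (Manipulate, SIG_NEAR) → (Standby, arm_retract)
event = SIG_FOUND selects (Retreat, arm_retract)

mode=Retreat action=arm_retract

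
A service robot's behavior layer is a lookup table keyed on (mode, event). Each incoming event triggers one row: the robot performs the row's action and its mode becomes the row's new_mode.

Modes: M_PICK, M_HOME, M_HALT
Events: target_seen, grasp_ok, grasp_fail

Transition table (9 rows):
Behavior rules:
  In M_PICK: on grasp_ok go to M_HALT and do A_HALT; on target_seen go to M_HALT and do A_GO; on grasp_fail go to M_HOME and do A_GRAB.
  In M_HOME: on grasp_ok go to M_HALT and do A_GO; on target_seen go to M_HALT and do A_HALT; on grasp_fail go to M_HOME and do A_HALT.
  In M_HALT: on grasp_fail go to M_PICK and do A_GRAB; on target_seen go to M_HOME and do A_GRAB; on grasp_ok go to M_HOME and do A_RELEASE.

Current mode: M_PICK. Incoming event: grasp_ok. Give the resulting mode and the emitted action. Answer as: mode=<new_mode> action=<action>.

current mode = M_PICK; filter table to that mode:
  (M_PICK, grasp_ok) → (M_HALT, A_HALT)  ← event matches
  (M_PICK, target_seen) → (M_HALT, A_GO)
  (M_PICK, grasp_fail) → (M_HOME, A_GRAB)
event = grasp_ok selects (M_HALT, A_HALT)

mode=M_HALT action=A_HALT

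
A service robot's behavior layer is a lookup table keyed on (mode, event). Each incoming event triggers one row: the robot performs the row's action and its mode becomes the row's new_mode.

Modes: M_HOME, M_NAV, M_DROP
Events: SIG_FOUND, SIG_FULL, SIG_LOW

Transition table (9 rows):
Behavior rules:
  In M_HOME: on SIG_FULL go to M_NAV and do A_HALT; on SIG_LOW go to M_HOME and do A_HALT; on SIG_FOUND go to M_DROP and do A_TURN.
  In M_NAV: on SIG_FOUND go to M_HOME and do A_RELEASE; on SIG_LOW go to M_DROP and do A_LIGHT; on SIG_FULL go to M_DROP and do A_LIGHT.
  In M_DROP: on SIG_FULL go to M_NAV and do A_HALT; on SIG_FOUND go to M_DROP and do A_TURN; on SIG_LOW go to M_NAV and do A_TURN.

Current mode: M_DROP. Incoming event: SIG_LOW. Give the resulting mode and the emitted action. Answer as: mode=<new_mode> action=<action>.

current mode = M_DROP; filter table to that mode:
  (M_DROP, SIG_FULL) → (M_NAV, A_HALT)
  (M_DROP, SIG_FOUND) → (M_DROP, A_TURN)
  (M_DROP, SIG_LOW) → (M_NAV, A_TURN)  ← event matches
event = SIG_LOW selects (M_NAV, A_TURN)

mode=M_NAV action=A_TURN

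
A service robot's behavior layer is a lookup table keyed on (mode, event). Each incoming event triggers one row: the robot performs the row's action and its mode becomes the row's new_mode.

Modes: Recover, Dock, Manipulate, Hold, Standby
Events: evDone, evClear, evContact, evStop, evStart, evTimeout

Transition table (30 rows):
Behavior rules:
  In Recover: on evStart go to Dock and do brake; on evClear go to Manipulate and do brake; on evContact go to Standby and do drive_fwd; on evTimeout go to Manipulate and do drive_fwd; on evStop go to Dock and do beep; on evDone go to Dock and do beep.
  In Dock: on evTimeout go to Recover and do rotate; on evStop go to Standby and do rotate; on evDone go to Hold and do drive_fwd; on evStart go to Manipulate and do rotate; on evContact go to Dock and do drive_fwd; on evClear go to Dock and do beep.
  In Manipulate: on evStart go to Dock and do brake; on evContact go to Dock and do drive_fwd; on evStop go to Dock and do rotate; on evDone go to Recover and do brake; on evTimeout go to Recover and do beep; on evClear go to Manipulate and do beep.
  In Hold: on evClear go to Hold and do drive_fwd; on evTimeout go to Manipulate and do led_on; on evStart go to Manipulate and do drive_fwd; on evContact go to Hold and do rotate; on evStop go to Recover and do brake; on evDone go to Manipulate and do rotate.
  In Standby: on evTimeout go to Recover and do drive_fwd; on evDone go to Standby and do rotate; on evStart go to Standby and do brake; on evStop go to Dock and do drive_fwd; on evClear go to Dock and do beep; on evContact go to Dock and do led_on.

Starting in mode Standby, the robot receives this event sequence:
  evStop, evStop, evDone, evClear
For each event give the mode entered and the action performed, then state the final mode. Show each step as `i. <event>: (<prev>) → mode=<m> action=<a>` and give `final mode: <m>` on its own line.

1. evStop: (Standby) → mode=Dock action=drive_fwd
2. evStop: (Dock) → mode=Standby action=rotate
3. evDone: (Standby) → mode=Standby action=rotate
4. evClear: (Standby) → mode=Dock action=beep

final mode: Dock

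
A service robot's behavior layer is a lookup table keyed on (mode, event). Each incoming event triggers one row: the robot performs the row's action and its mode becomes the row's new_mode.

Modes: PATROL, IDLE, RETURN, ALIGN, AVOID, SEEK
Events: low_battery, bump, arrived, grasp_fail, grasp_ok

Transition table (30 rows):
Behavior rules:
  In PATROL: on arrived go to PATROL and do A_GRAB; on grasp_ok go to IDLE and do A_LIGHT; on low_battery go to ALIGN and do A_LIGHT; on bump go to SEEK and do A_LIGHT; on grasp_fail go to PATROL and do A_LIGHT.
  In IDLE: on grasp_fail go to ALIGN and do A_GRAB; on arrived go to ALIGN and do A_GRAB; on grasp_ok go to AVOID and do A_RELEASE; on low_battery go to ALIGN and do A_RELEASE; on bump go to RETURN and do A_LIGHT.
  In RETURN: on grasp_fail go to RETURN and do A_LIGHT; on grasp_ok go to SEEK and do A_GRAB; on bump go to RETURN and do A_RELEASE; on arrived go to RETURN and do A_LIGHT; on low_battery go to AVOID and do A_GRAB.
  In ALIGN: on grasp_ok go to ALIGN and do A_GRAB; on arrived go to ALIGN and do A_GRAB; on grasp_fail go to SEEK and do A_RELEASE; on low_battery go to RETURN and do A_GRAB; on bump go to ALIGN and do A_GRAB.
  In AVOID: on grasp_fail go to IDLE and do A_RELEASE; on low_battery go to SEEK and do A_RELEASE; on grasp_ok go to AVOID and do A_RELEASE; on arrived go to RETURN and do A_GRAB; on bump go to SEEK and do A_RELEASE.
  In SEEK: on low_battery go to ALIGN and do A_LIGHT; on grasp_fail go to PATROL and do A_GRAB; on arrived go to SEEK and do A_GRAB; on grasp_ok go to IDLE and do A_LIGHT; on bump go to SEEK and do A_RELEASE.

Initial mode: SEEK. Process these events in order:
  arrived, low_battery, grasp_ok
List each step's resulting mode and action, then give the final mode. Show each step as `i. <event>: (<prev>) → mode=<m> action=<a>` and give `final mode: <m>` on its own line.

final mode: ALIGN

1. arrived: (SEEK) → mode=SEEK action=A_GRAB
2. low_battery: (SEEK) → mode=ALIGN action=A_LIGHT
3. grasp_ok: (ALIGN) → mode=ALIGN action=A_GRAB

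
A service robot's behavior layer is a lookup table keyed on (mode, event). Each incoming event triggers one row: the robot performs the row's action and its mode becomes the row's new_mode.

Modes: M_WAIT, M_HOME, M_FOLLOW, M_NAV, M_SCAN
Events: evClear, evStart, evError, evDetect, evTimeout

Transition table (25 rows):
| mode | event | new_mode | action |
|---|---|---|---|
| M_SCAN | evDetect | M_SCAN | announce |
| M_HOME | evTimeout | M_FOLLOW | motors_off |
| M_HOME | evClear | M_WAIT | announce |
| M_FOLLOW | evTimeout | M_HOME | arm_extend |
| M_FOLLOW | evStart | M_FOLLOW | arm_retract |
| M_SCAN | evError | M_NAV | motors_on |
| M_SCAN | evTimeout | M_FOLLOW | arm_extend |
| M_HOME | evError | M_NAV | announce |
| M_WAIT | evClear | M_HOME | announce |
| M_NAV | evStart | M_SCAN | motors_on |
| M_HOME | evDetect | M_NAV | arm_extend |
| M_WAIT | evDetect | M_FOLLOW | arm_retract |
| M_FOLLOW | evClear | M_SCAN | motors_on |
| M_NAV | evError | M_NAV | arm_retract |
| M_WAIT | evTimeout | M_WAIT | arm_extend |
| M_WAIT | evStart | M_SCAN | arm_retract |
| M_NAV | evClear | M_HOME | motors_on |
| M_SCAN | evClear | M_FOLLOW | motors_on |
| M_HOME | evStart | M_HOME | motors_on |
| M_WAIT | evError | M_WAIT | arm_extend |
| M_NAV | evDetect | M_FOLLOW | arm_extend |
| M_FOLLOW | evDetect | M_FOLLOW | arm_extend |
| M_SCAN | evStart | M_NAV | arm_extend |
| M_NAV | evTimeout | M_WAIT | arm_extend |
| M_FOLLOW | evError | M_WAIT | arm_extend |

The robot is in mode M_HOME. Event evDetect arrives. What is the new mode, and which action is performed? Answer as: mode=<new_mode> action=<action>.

current mode = M_HOME; filter table to that mode:
  (M_HOME, evTimeout) → (M_FOLLOW, motors_off)
  (M_HOME, evClear) → (M_WAIT, announce)
  (M_HOME, evError) → (M_NAV, announce)
  (M_HOME, evDetect) → (M_NAV, arm_extend)  ← event matches
  (M_HOME, evStart) → (M_HOME, motors_on)
event = evDetect selects (M_NAV, arm_extend)

mode=M_NAV action=arm_extend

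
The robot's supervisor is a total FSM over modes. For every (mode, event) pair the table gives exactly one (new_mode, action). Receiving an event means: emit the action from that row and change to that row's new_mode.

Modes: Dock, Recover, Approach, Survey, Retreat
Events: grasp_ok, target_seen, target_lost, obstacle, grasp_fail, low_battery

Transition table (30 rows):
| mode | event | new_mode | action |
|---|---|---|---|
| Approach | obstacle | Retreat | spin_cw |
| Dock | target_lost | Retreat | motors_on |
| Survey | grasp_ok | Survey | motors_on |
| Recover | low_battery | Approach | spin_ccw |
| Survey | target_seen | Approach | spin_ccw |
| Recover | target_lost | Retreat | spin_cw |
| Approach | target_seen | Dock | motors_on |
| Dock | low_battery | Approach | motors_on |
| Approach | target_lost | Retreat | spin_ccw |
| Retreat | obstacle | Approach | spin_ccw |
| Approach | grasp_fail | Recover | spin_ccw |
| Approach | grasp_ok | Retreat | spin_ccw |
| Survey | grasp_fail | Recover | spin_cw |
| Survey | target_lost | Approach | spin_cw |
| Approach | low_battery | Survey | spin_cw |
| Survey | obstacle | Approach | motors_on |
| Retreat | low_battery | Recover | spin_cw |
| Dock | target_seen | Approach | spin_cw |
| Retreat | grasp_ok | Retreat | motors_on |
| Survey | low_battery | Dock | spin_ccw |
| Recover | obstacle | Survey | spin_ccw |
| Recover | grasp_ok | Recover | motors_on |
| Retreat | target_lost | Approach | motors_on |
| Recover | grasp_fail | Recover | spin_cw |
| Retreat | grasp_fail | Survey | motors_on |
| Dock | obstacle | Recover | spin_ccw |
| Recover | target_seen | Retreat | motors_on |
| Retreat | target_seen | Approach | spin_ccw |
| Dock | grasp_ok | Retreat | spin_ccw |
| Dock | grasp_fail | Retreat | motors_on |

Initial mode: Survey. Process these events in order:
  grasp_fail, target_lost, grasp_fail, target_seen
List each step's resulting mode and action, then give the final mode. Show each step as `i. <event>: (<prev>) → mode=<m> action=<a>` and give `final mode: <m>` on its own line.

final mode: Approach

1. grasp_fail: (Survey) → mode=Recover action=spin_cw
2. target_lost: (Recover) → mode=Retreat action=spin_cw
3. grasp_fail: (Retreat) → mode=Survey action=motors_on
4. target_seen: (Survey) → mode=Approach action=spin_ccw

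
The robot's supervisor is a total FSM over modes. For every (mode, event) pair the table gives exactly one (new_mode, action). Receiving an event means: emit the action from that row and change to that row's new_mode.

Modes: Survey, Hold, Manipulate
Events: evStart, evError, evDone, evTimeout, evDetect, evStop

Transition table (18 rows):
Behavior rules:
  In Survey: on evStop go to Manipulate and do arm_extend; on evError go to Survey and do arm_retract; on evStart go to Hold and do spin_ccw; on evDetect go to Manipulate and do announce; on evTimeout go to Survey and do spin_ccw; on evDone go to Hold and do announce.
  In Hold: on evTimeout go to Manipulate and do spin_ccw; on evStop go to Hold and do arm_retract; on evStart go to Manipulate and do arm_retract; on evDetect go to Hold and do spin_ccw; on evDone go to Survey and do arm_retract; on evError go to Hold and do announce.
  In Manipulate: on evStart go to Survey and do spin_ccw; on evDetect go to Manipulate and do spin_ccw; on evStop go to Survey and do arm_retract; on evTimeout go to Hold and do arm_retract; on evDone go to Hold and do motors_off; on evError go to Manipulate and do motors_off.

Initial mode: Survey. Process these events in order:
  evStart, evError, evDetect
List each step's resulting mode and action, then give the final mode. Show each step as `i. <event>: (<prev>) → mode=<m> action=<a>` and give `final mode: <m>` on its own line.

final mode: Hold

1. evStart: (Survey) → mode=Hold action=spin_ccw
2. evError: (Hold) → mode=Hold action=announce
3. evDetect: (Hold) → mode=Hold action=spin_ccw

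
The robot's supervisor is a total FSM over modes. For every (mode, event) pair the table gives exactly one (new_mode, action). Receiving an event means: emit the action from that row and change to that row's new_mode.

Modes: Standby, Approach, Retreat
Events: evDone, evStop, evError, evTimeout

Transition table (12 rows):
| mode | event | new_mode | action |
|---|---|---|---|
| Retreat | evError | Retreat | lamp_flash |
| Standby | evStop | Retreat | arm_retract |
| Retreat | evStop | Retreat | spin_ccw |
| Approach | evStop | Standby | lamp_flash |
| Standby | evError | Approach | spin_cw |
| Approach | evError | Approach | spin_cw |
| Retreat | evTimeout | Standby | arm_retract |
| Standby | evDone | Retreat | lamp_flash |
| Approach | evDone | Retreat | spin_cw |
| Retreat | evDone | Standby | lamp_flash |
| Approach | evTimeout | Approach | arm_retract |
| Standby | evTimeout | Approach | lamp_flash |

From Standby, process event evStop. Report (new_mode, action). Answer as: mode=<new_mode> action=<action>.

current mode = Standby; filter table to that mode:
  (Standby, evStop) → (Retreat, arm_retract)  ← event matches
  (Standby, evError) → (Approach, spin_cw)
  (Standby, evDone) → (Retreat, lamp_flash)
  (Standby, evTimeout) → (Approach, lamp_flash)
event = evStop selects (Retreat, arm_retract)

mode=Retreat action=arm_retract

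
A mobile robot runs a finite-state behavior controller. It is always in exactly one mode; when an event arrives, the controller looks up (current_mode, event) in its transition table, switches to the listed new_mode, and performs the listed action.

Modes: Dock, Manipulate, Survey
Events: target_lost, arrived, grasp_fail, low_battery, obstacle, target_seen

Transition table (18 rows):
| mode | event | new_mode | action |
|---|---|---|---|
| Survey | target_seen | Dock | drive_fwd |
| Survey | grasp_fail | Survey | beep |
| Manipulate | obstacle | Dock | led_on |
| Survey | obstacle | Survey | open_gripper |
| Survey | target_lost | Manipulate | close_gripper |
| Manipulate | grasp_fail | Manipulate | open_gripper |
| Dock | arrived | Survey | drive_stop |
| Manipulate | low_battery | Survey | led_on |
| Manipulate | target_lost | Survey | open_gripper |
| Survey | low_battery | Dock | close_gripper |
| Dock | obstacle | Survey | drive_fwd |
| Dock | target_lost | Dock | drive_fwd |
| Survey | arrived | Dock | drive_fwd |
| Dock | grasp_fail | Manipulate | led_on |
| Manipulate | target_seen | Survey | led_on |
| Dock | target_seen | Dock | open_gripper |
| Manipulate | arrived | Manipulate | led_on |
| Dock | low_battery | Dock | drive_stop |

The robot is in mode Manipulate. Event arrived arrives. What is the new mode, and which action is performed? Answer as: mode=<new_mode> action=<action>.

current mode = Manipulate; filter table to that mode:
  (Manipulate, obstacle) → (Dock, led_on)
  (Manipulate, grasp_fail) → (Manipulate, open_gripper)
  (Manipulate, low_battery) → (Survey, led_on)
  (Manipulate, target_lost) → (Survey, open_gripper)
  (Manipulate, target_seen) → (Survey, led_on)
  (Manipulate, arrived) → (Manipulate, led_on)  ← event matches
event = arrived selects (Manipulate, led_on)

mode=Manipulate action=led_on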